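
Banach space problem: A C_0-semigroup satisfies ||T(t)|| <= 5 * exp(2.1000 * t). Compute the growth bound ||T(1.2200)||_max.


||T(1.2200)|| <= 5 * exp(2.1000 * 1.2200)
= 5 * exp(2.5620)
= 5 * 12.9617
= 64.8086

64.8086


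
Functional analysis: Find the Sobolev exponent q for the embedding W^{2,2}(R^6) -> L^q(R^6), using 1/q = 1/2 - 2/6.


Using the Sobolev embedding formula: 1/q = 1/p - k/n
1/q = 1/2 - 2/6 = 1/6
q = 1/(1/6) = 6

6.0000


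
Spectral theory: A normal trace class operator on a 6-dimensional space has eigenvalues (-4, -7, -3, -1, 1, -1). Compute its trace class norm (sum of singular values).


For a normal operator, singular values equal |eigenvalues|.
Trace norm = sum |lambda_i| = 4 + 7 + 3 + 1 + 1 + 1
= 17

17


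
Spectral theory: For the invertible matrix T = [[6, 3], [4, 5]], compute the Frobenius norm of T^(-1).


det(T) = 6*5 - 3*4 = 18
T^(-1) = (1/18) * [[5, -3], [-4, 6]] = [[0.2778, -0.1667], [-0.2222, 0.3333]]
||T^(-1)||_F^2 = 0.2778^2 + (-0.1667)^2 + (-0.2222)^2 + 0.3333^2 = 0.2654
||T^(-1)||_F = sqrt(0.2654) = 0.5152

0.5152


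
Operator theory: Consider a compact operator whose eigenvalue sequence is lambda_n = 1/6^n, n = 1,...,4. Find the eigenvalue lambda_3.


The eigenvalue formula gives lambda_3 = 1/6^3
= 1/216
= 0.0046

0.0046


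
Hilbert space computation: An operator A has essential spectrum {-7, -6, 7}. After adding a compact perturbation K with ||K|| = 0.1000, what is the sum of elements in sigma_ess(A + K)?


By Weyl's theorem, the essential spectrum is invariant under compact perturbations.
sigma_ess(A + K) = sigma_ess(A) = {-7, -6, 7}
Sum = -7 + -6 + 7 = -6

-6


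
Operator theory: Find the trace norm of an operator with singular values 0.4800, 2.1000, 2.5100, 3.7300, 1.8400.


The nuclear norm is the sum of all singular values.
||T||_1 = 0.4800 + 2.1000 + 2.5100 + 3.7300 + 1.8400
= 10.6600

10.6600


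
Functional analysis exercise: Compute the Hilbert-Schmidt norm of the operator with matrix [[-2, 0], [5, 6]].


The Hilbert-Schmidt norm is sqrt(sum of squares of all entries).
Sum of squares = (-2)^2 + 0^2 + 5^2 + 6^2
= 4 + 0 + 25 + 36 = 65
||T||_HS = sqrt(65) = 8.0623

8.0623


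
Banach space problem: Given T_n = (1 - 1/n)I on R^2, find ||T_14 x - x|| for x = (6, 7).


T_14 x - x = (1 - 1/14)x - x = -x/14
||x|| = sqrt(85) = 9.2195
||T_14 x - x|| = ||x||/14 = 9.2195/14 = 0.6585

0.6585


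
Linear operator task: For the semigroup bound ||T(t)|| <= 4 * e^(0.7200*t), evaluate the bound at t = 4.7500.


||T(4.7500)|| <= 4 * exp(0.7200 * 4.7500)
= 4 * exp(3.4200)
= 4 * 30.5694
= 122.2777

122.2777


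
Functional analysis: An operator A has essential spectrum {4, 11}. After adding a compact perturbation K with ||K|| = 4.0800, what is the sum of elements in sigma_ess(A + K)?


By Weyl's theorem, the essential spectrum is invariant under compact perturbations.
sigma_ess(A + K) = sigma_ess(A) = {4, 11}
Sum = 4 + 11 = 15

15


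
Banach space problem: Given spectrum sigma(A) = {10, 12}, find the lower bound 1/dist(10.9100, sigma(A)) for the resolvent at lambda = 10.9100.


dist(10.9100, {10, 12}) = min(|10.9100 - 10|, |10.9100 - 12|)
= min(0.9100, 1.0900) = 0.9100
Resolvent bound = 1/0.9100 = 1.0989

1.0989


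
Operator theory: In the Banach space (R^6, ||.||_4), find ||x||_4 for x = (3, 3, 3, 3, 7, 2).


The l^4 norm = (sum |x_i|^4)^(1/4)
Sum of 4th powers = 81 + 81 + 81 + 81 + 2401 + 16 = 2741
||x||_4 = (2741)^(1/4) = 7.2356

7.2356


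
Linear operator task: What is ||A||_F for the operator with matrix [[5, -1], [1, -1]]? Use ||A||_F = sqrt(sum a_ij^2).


||A||_F^2 = sum a_ij^2
= 5^2 + (-1)^2 + 1^2 + (-1)^2
= 25 + 1 + 1 + 1 = 28
||A||_F = sqrt(28) = 5.2915

5.2915


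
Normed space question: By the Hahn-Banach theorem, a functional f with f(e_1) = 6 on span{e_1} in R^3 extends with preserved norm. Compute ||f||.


The norm of f is given by ||f|| = sup_{||x||=1} |f(x)|.
On span{e_1}, ||e_1|| = 1, so ||f|| = |f(e_1)| / ||e_1||
= |6| / 1 = 6.0000

6.0000


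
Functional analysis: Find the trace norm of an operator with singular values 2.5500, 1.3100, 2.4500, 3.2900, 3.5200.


The nuclear norm is the sum of all singular values.
||T||_1 = 2.5500 + 1.3100 + 2.4500 + 3.2900 + 3.5200
= 13.1200

13.1200


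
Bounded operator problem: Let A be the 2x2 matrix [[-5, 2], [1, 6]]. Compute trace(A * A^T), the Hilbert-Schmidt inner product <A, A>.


trace(A * A^T) = sum of squares of all entries
= (-5)^2 + 2^2 + 1^2 + 6^2
= 25 + 4 + 1 + 36
= 66

66


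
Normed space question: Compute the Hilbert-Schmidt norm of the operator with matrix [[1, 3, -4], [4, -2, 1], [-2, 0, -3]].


The Hilbert-Schmidt norm is sqrt(sum of squares of all entries).
Sum of squares = 1^2 + 3^2 + (-4)^2 + 4^2 + (-2)^2 + 1^2 + (-2)^2 + 0^2 + (-3)^2
= 1 + 9 + 16 + 16 + 4 + 1 + 4 + 0 + 9 = 60
||T||_HS = sqrt(60) = 7.7460

7.7460


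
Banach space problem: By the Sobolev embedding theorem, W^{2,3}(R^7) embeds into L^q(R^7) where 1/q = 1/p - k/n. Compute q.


Using the Sobolev embedding formula: 1/q = 1/p - k/n
1/q = 1/3 - 2/7 = 1/21
q = 1/(1/21) = 21

21.0000


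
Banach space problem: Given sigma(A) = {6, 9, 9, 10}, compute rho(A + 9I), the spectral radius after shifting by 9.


Spectrum of A + 9I = {15, 18, 18, 19}
Spectral radius = max |lambda| over the shifted spectrum
= max(15, 18, 18, 19) = 19

19


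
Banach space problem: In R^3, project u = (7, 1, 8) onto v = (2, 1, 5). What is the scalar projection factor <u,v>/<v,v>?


Computing <u,v> = 7*2 + 1*1 + 8*5 = 55
Computing <v,v> = 2^2 + 1^2 + 5^2 = 30
Projection coefficient = 55/30 = 1.8333

1.8333


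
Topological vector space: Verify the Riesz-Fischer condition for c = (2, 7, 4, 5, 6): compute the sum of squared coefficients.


sum |c_n|^2 = 2^2 + 7^2 + 4^2 + 5^2 + 6^2
= 4 + 49 + 16 + 25 + 36
= 130

130


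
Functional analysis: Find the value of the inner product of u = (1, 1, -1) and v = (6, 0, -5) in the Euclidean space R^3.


Computing the standard inner product <u, v> = sum u_i * v_i
= 1*6 + 1*0 + -1*-5
= 6 + 0 + 5
= 11

11


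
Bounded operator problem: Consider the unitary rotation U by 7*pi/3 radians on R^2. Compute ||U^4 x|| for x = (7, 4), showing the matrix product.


U is a rotation by theta = 7*pi/3
U^4 = rotation by 4*theta = 28*pi/3 = 4*pi/3 (mod 2*pi)
cos(4*pi/3) = -0.5000, sin(4*pi/3) = -0.8660
U^4 x = (-0.5000 * 7 - -0.8660 * 4, -0.8660 * 7 + -0.5000 * 4)
= (-0.0359, -8.0622)
||U^4 x|| = sqrt((-0.0359)^2 + (-8.0622)^2) = sqrt(65.0000) = 8.0623

8.0623


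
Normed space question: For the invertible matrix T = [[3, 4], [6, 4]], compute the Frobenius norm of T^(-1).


det(T) = 3*4 - 4*6 = -12
T^(-1) = (1/-12) * [[4, -4], [-6, 3]] = [[-0.3333, 0.3333], [0.5000, -0.2500]]
||T^(-1)||_F^2 = (-0.3333)^2 + 0.3333^2 + 0.5000^2 + (-0.2500)^2 = 0.5347
||T^(-1)||_F = sqrt(0.5347) = 0.7312

0.7312


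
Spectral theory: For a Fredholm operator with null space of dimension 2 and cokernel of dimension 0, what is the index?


The Fredholm index is defined as ind(T) = dim(ker T) - dim(coker T)
= 2 - 0
= 2

2


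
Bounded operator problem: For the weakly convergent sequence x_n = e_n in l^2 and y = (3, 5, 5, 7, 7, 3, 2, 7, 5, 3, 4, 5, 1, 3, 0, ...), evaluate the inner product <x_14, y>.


x_14 = e_14 is the standard basis vector with 1 in position 14.
<x_14, y> = y_14 = 3
As n -> infinity, <x_n, y> -> 0, confirming weak convergence of (x_n) to 0.

3


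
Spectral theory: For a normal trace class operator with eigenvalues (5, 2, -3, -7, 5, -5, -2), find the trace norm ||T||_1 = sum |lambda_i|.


For a normal operator, singular values equal |eigenvalues|.
Trace norm = sum |lambda_i| = 5 + 2 + 3 + 7 + 5 + 5 + 2
= 29

29


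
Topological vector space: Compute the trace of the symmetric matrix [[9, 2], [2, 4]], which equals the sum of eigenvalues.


For a self-adjoint (symmetric) matrix, the eigenvalues are real.
The sum of eigenvalues equals the trace of the matrix.
trace = 9 + 4 = 13

13


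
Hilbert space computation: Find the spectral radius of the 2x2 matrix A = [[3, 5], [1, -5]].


For a 2x2 matrix, eigenvalues satisfy lambda^2 - (trace)*lambda + det = 0
trace = 3 + -5 = -2
det = 3*-5 - 5*1 = -20
discriminant = (-2)^2 - 4*(-20) = 84
spectral radius = max |eigenvalue| = 5.5826

5.5826


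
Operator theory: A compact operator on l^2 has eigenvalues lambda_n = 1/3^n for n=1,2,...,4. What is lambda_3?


The eigenvalue formula gives lambda_3 = 1/3^3
= 1/27
= 0.0370

0.0370


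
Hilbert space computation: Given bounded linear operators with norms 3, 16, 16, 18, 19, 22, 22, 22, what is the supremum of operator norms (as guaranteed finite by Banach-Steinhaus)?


By the Uniform Boundedness Principle, the supremum of norms is finite.
sup_k ||T_k|| = max(3, 16, 16, 18, 19, 22, 22, 22) = 22

22


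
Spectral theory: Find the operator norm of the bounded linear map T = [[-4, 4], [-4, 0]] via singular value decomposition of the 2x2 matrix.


A^T A = [[32, -16], [-16, 16]]
trace(A^T A) = 48, det(A^T A) = 256
discriminant = 48^2 - 4*256 = 1280
Largest eigenvalue of A^T A = (trace + sqrt(disc))/2 = 41.8885
||T|| = sqrt(41.8885) = 6.4721

6.4721


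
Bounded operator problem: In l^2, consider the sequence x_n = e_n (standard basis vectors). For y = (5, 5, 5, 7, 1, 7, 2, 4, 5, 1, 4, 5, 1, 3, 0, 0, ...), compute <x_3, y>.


x_3 = e_3 is the standard basis vector with 1 in position 3.
<x_3, y> = y_3 = 5
As n -> infinity, <x_n, y> -> 0, confirming weak convergence of (x_n) to 0.

5


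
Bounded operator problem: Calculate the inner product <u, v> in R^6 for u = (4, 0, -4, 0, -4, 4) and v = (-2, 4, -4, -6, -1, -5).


Computing the standard inner product <u, v> = sum u_i * v_i
= 4*-2 + 0*4 + -4*-4 + 0*-6 + -4*-1 + 4*-5
= -8 + 0 + 16 + 0 + 4 + -20
= -8

-8


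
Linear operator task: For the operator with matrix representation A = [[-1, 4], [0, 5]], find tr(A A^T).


trace(A * A^T) = sum of squares of all entries
= (-1)^2 + 4^2 + 0^2 + 5^2
= 1 + 16 + 0 + 25
= 42

42


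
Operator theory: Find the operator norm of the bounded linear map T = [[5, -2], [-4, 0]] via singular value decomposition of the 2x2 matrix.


A^T A = [[41, -10], [-10, 4]]
trace(A^T A) = 45, det(A^T A) = 64
discriminant = 45^2 - 4*64 = 1769
Largest eigenvalue of A^T A = (trace + sqrt(disc))/2 = 43.5297
||T|| = sqrt(43.5297) = 6.5977

6.5977


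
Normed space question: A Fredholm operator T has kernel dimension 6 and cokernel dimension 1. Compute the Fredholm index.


The Fredholm index is defined as ind(T) = dim(ker T) - dim(coker T)
= 6 - 1
= 5

5


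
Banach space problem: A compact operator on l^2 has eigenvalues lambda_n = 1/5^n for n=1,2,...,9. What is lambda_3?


The eigenvalue formula gives lambda_3 = 1/5^3
= 1/125
= 0.0080

0.0080


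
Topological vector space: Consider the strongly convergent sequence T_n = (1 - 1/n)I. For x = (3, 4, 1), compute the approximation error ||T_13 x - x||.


T_13 x - x = (1 - 1/13)x - x = -x/13
||x|| = sqrt(26) = 5.0990
||T_13 x - x|| = ||x||/13 = 5.0990/13 = 0.3922

0.3922


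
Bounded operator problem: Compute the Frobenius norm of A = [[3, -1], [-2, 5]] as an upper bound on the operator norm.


||A||_F^2 = sum a_ij^2
= 3^2 + (-1)^2 + (-2)^2 + 5^2
= 9 + 1 + 4 + 25 = 39
||A||_F = sqrt(39) = 6.2450

6.2450


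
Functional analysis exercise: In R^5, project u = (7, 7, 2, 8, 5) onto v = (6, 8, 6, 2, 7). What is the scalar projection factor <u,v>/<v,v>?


Computing <u,v> = 7*6 + 7*8 + 2*6 + 8*2 + 5*7 = 161
Computing <v,v> = 6^2 + 8^2 + 6^2 + 2^2 + 7^2 = 189
Projection coefficient = 161/189 = 0.8519

0.8519


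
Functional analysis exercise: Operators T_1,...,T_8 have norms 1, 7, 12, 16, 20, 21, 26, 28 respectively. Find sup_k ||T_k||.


By the Uniform Boundedness Principle, the supremum of norms is finite.
sup_k ||T_k|| = max(1, 7, 12, 16, 20, 21, 26, 28) = 28

28


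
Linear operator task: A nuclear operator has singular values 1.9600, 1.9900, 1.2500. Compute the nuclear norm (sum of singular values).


The nuclear norm is the sum of all singular values.
||T||_1 = 1.9600 + 1.9900 + 1.2500
= 5.2000

5.2000


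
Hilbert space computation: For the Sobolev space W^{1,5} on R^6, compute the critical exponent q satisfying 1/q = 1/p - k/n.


Using the Sobolev embedding formula: 1/q = 1/p - k/n
1/q = 1/5 - 1/6 = 1/30
q = 1/(1/30) = 30

30.0000


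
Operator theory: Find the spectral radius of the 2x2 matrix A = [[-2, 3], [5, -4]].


For a 2x2 matrix, eigenvalues satisfy lambda^2 - (trace)*lambda + det = 0
trace = -2 + -4 = -6
det = -2*-4 - 3*5 = -7
discriminant = (-6)^2 - 4*(-7) = 64
spectral radius = max |eigenvalue| = 7.0000

7.0000


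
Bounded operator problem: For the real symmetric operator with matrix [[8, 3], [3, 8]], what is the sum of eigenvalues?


For a self-adjoint (symmetric) matrix, the eigenvalues are real.
The sum of eigenvalues equals the trace of the matrix.
trace = 8 + 8 = 16

16


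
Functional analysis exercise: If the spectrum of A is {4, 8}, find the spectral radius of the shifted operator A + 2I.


Spectrum of A + 2I = {6, 10}
Spectral radius = max |lambda| over the shifted spectrum
= max(6, 10) = 10

10


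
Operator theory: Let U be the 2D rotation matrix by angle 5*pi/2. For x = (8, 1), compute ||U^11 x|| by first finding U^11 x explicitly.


U is a rotation by theta = 5*pi/2
U^11 = rotation by 11*theta = 55*pi/2 = 3*pi/2 (mod 2*pi)
cos(3*pi/2) = 0.0000, sin(3*pi/2) = -1.0000
U^11 x = (0.0000 * 8 - -1.0000 * 1, -1.0000 * 8 + 0.0000 * 1)
= (1.0000, -8.0000)
||U^11 x|| = sqrt(1.0000^2 + (-8.0000)^2) = sqrt(65.0000) = 8.0623

8.0623


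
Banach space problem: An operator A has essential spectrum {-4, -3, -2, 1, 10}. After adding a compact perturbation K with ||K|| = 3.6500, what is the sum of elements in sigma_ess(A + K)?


By Weyl's theorem, the essential spectrum is invariant under compact perturbations.
sigma_ess(A + K) = sigma_ess(A) = {-4, -3, -2, 1, 10}
Sum = -4 + -3 + -2 + 1 + 10 = 2

2


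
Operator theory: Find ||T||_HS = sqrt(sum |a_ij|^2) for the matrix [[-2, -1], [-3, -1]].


The Hilbert-Schmidt norm is sqrt(sum of squares of all entries).
Sum of squares = (-2)^2 + (-1)^2 + (-3)^2 + (-1)^2
= 4 + 1 + 9 + 1 = 15
||T||_HS = sqrt(15) = 3.8730

3.8730


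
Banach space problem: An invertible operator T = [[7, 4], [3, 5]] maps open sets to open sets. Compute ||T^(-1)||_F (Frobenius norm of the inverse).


det(T) = 7*5 - 4*3 = 23
T^(-1) = (1/23) * [[5, -4], [-3, 7]] = [[0.2174, -0.1739], [-0.1304, 0.3043]]
||T^(-1)||_F^2 = 0.2174^2 + (-0.1739)^2 + (-0.1304)^2 + 0.3043^2 = 0.1871
||T^(-1)||_F = sqrt(0.1871) = 0.4326

0.4326


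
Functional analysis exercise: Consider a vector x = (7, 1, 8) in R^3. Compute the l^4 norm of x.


The l^4 norm = (sum |x_i|^4)^(1/4)
Sum of 4th powers = 2401 + 1 + 4096 = 6498
||x||_4 = (6498)^(1/4) = 8.9783

8.9783


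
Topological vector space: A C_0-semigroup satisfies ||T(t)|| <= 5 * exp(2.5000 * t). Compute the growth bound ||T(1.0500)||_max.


||T(1.0500)|| <= 5 * exp(2.5000 * 1.0500)
= 5 * exp(2.6250)
= 5 * 13.8046
= 69.0229

69.0229


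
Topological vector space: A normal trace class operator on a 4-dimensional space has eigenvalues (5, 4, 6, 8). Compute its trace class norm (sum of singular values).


For a normal operator, singular values equal |eigenvalues|.
Trace norm = sum |lambda_i| = 5 + 4 + 6 + 8
= 23

23


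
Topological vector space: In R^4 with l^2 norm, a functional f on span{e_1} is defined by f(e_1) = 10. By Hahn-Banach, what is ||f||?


The norm of f is given by ||f|| = sup_{||x||=1} |f(x)|.
On span{e_1}, ||e_1|| = 1, so ||f|| = |f(e_1)| / ||e_1||
= |10| / 1 = 10.0000

10.0000


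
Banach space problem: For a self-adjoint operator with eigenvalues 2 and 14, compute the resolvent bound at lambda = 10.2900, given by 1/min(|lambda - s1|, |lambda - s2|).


dist(10.2900, {2, 14}) = min(|10.2900 - 2|, |10.2900 - 14|)
= min(8.2900, 3.7100) = 3.7100
Resolvent bound = 1/3.7100 = 0.2695

0.2695


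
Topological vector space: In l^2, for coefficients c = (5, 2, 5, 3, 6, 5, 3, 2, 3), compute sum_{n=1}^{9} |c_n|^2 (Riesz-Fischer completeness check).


sum |c_n|^2 = 5^2 + 2^2 + 5^2 + 3^2 + 6^2 + 5^2 + 3^2 + 2^2 + 3^2
= 25 + 4 + 25 + 9 + 36 + 25 + 9 + 4 + 9
= 146

146


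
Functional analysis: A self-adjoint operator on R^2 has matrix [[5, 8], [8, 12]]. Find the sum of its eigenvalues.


For a self-adjoint (symmetric) matrix, the eigenvalues are real.
The sum of eigenvalues equals the trace of the matrix.
trace = 5 + 12 = 17

17


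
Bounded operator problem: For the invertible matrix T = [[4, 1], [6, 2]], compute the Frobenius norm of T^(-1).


det(T) = 4*2 - 1*6 = 2
T^(-1) = (1/2) * [[2, -1], [-6, 4]] = [[1.0000, -0.5000], [-3.0000, 2.0000]]
||T^(-1)||_F^2 = 1.0000^2 + (-0.5000)^2 + (-3.0000)^2 + 2.0000^2 = 14.2500
||T^(-1)||_F = sqrt(14.2500) = 3.7749

3.7749


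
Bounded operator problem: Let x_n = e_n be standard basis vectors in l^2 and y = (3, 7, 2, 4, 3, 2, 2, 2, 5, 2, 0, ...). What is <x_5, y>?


x_5 = e_5 is the standard basis vector with 1 in position 5.
<x_5, y> = y_5 = 3
As n -> infinity, <x_n, y> -> 0, confirming weak convergence of (x_n) to 0.

3


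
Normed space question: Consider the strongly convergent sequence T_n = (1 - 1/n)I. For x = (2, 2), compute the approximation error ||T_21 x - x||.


T_21 x - x = (1 - 1/21)x - x = -x/21
||x|| = sqrt(8) = 2.8284
||T_21 x - x|| = ||x||/21 = 2.8284/21 = 0.1347

0.1347


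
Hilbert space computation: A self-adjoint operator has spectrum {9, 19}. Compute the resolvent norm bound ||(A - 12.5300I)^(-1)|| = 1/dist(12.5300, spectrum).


dist(12.5300, {9, 19}) = min(|12.5300 - 9|, |12.5300 - 19|)
= min(3.5300, 6.4700) = 3.5300
Resolvent bound = 1/3.5300 = 0.2833

0.2833


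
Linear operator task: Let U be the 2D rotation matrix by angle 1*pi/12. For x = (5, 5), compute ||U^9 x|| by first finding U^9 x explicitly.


U is a rotation by theta = 1*pi/12
U^9 = rotation by 9*theta = 9*pi/12
cos(9*pi/12) = -0.7071, sin(9*pi/12) = 0.7071
U^9 x = (-0.7071 * 5 - 0.7071 * 5, 0.7071 * 5 + -0.7071 * 5)
= (-7.0711, 0.0000)
||U^9 x|| = sqrt((-7.0711)^2 + 0.0000^2) = sqrt(50.0000) = 7.0711

7.0711


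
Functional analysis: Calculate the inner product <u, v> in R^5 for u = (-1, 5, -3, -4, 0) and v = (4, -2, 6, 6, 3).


Computing the standard inner product <u, v> = sum u_i * v_i
= -1*4 + 5*-2 + -3*6 + -4*6 + 0*3
= -4 + -10 + -18 + -24 + 0
= -56

-56


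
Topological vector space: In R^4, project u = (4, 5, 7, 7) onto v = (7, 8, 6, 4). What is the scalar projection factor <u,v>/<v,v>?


Computing <u,v> = 4*7 + 5*8 + 7*6 + 7*4 = 138
Computing <v,v> = 7^2 + 8^2 + 6^2 + 4^2 = 165
Projection coefficient = 138/165 = 0.8364

0.8364


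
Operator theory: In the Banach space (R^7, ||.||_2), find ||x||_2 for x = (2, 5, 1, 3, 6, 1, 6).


The l^2 norm = (sum |x_i|^2)^(1/2)
Sum of 2th powers = 4 + 25 + 1 + 9 + 36 + 1 + 36 = 112
||x||_2 = (112)^(1/2) = 10.5830

10.5830


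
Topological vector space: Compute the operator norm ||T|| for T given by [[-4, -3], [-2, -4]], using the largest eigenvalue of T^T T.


A^T A = [[20, 20], [20, 25]]
trace(A^T A) = 45, det(A^T A) = 100
discriminant = 45^2 - 4*100 = 1625
Largest eigenvalue of A^T A = (trace + sqrt(disc))/2 = 42.6556
||T|| = sqrt(42.6556) = 6.5311

6.5311


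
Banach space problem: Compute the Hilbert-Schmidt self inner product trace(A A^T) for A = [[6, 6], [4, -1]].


trace(A * A^T) = sum of squares of all entries
= 6^2 + 6^2 + 4^2 + (-1)^2
= 36 + 36 + 16 + 1
= 89

89


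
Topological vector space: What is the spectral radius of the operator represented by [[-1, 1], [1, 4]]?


For a 2x2 matrix, eigenvalues satisfy lambda^2 - (trace)*lambda + det = 0
trace = -1 + 4 = 3
det = -1*4 - 1*1 = -5
discriminant = 3^2 - 4*(-5) = 29
spectral radius = max |eigenvalue| = 4.1926

4.1926


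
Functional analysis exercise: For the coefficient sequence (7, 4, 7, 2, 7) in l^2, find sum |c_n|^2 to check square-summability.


sum |c_n|^2 = 7^2 + 4^2 + 7^2 + 2^2 + 7^2
= 49 + 16 + 49 + 4 + 49
= 167

167


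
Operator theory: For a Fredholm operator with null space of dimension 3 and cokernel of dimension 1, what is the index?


The Fredholm index is defined as ind(T) = dim(ker T) - dim(coker T)
= 3 - 1
= 2

2


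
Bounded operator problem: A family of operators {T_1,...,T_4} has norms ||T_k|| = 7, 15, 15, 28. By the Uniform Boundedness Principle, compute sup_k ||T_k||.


By the Uniform Boundedness Principle, the supremum of norms is finite.
sup_k ||T_k|| = max(7, 15, 15, 28) = 28

28


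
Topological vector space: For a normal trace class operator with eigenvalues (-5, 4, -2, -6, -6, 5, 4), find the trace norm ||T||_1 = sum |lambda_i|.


For a normal operator, singular values equal |eigenvalues|.
Trace norm = sum |lambda_i| = 5 + 4 + 2 + 6 + 6 + 5 + 4
= 32

32


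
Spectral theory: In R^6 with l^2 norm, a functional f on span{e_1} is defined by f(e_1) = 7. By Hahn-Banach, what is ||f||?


The norm of f is given by ||f|| = sup_{||x||=1} |f(x)|.
On span{e_1}, ||e_1|| = 1, so ||f|| = |f(e_1)| / ||e_1||
= |7| / 1 = 7.0000

7.0000


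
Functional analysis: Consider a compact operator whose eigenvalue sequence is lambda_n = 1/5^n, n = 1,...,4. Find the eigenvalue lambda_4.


The eigenvalue formula gives lambda_4 = 1/5^4
= 1/625
= 0.0016

0.0016


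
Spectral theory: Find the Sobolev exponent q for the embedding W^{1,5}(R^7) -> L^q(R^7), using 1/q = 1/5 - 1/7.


Using the Sobolev embedding formula: 1/q = 1/p - k/n
1/q = 1/5 - 1/7 = 2/35
q = 1/(2/35) = 35/2 = 17.5000

17.5000


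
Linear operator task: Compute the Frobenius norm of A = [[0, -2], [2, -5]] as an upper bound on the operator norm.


||A||_F^2 = sum a_ij^2
= 0^2 + (-2)^2 + 2^2 + (-5)^2
= 0 + 4 + 4 + 25 = 33
||A||_F = sqrt(33) = 5.7446

5.7446


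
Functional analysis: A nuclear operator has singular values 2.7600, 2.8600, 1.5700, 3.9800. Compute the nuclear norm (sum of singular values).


The nuclear norm is the sum of all singular values.
||T||_1 = 2.7600 + 2.8600 + 1.5700 + 3.9800
= 11.1700

11.1700


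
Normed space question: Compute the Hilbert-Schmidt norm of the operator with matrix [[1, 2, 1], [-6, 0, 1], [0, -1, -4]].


The Hilbert-Schmidt norm is sqrt(sum of squares of all entries).
Sum of squares = 1^2 + 2^2 + 1^2 + (-6)^2 + 0^2 + 1^2 + 0^2 + (-1)^2 + (-4)^2
= 1 + 4 + 1 + 36 + 0 + 1 + 0 + 1 + 16 = 60
||T||_HS = sqrt(60) = 7.7460

7.7460


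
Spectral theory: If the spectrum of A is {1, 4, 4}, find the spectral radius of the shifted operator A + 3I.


Spectrum of A + 3I = {4, 7, 7}
Spectral radius = max |lambda| over the shifted spectrum
= max(4, 7, 7) = 7

7


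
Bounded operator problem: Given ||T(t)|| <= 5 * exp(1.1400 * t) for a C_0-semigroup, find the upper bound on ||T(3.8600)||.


||T(3.8600)|| <= 5 * exp(1.1400 * 3.8600)
= 5 * exp(4.4004)
= 5 * 81.4835
= 407.4173

407.4173


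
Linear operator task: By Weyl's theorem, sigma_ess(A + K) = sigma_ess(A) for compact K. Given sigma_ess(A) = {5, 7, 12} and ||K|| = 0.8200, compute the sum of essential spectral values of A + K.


By Weyl's theorem, the essential spectrum is invariant under compact perturbations.
sigma_ess(A + K) = sigma_ess(A) = {5, 7, 12}
Sum = 5 + 7 + 12 = 24

24


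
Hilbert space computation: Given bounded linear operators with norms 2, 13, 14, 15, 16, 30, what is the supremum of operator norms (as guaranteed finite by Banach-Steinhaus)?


By the Uniform Boundedness Principle, the supremum of norms is finite.
sup_k ||T_k|| = max(2, 13, 14, 15, 16, 30) = 30

30


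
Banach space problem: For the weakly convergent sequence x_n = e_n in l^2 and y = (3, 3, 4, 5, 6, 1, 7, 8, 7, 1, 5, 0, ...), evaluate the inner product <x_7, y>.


x_7 = e_7 is the standard basis vector with 1 in position 7.
<x_7, y> = y_7 = 7
As n -> infinity, <x_n, y> -> 0, confirming weak convergence of (x_n) to 0.

7


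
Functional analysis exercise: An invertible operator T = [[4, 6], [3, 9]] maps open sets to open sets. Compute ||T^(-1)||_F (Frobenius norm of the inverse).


det(T) = 4*9 - 6*3 = 18
T^(-1) = (1/18) * [[9, -6], [-3, 4]] = [[0.5000, -0.3333], [-0.1667, 0.2222]]
||T^(-1)||_F^2 = 0.5000^2 + (-0.3333)^2 + (-0.1667)^2 + 0.2222^2 = 0.4383
||T^(-1)||_F = sqrt(0.4383) = 0.6620

0.6620


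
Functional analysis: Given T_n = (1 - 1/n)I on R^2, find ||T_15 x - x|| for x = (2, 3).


T_15 x - x = (1 - 1/15)x - x = -x/15
||x|| = sqrt(13) = 3.6056
||T_15 x - x|| = ||x||/15 = 3.6056/15 = 0.2404

0.2404


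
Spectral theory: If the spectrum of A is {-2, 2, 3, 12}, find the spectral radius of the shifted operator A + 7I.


Spectrum of A + 7I = {5, 9, 10, 19}
Spectral radius = max |lambda| over the shifted spectrum
= max(5, 9, 10, 19) = 19

19


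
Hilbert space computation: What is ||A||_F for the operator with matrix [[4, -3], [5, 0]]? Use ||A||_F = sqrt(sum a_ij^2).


||A||_F^2 = sum a_ij^2
= 4^2 + (-3)^2 + 5^2 + 0^2
= 16 + 9 + 25 + 0 = 50
||A||_F = sqrt(50) = 7.0711

7.0711


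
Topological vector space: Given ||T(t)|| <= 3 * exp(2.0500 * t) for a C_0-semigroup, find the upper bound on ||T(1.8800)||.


||T(1.8800)|| <= 3 * exp(2.0500 * 1.8800)
= 3 * exp(3.8540)
= 3 * 47.1814
= 141.5442

141.5442


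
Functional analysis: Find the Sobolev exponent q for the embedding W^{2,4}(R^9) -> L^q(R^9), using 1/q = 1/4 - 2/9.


Using the Sobolev embedding formula: 1/q = 1/p - k/n
1/q = 1/4 - 2/9 = 1/36
q = 1/(1/36) = 36

36.0000


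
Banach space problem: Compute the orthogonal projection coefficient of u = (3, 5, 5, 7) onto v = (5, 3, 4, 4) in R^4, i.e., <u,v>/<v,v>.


Computing <u,v> = 3*5 + 5*3 + 5*4 + 7*4 = 78
Computing <v,v> = 5^2 + 3^2 + 4^2 + 4^2 = 66
Projection coefficient = 78/66 = 1.1818

1.1818


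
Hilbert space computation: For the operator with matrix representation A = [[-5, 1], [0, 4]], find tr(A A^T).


trace(A * A^T) = sum of squares of all entries
= (-5)^2 + 1^2 + 0^2 + 4^2
= 25 + 1 + 0 + 16
= 42

42


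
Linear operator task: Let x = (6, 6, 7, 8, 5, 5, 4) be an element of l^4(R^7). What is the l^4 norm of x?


The l^4 norm = (sum |x_i|^4)^(1/4)
Sum of 4th powers = 1296 + 1296 + 2401 + 4096 + 625 + 625 + 256 = 10595
||x||_4 = (10595)^(1/4) = 10.1455

10.1455


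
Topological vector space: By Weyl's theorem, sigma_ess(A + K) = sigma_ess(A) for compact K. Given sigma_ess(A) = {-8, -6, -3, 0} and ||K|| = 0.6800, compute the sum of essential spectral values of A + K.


By Weyl's theorem, the essential spectrum is invariant under compact perturbations.
sigma_ess(A + K) = sigma_ess(A) = {-8, -6, -3, 0}
Sum = -8 + -6 + -3 + 0 = -17

-17


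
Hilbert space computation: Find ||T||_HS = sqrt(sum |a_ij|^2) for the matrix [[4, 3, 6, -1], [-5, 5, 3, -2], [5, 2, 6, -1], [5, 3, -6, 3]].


The Hilbert-Schmidt norm is sqrt(sum of squares of all entries).
Sum of squares = 4^2 + 3^2 + 6^2 + (-1)^2 + (-5)^2 + 5^2 + 3^2 + (-2)^2 + 5^2 + 2^2 + 6^2 + (-1)^2 + 5^2 + 3^2 + (-6)^2 + 3^2
= 16 + 9 + 36 + 1 + 25 + 25 + 9 + 4 + 25 + 4 + 36 + 1 + 25 + 9 + 36 + 9 = 270
||T||_HS = sqrt(270) = 16.4317

16.4317


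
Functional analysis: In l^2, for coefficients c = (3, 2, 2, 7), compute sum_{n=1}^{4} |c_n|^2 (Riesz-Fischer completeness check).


sum |c_n|^2 = 3^2 + 2^2 + 2^2 + 7^2
= 9 + 4 + 4 + 49
= 66

66


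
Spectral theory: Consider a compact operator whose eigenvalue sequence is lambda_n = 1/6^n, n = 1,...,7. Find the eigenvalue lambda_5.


The eigenvalue formula gives lambda_5 = 1/6^5
= 1/7776
= 1.2860e-04

1.2860e-04


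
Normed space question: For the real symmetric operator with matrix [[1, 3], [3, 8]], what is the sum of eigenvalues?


For a self-adjoint (symmetric) matrix, the eigenvalues are real.
The sum of eigenvalues equals the trace of the matrix.
trace = 1 + 8 = 9

9


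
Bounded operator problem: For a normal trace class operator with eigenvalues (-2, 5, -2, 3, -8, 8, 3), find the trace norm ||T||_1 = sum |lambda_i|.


For a normal operator, singular values equal |eigenvalues|.
Trace norm = sum |lambda_i| = 2 + 5 + 2 + 3 + 8 + 8 + 3
= 31

31


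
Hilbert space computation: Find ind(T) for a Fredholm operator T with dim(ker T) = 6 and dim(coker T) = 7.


The Fredholm index is defined as ind(T) = dim(ker T) - dim(coker T)
= 6 - 7
= -1

-1


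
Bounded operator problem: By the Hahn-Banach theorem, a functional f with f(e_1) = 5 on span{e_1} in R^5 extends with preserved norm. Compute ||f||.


The norm of f is given by ||f|| = sup_{||x||=1} |f(x)|.
On span{e_1}, ||e_1|| = 1, so ||f|| = |f(e_1)| / ||e_1||
= |5| / 1 = 5.0000

5.0000


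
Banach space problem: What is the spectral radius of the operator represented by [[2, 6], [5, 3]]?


For a 2x2 matrix, eigenvalues satisfy lambda^2 - (trace)*lambda + det = 0
trace = 2 + 3 = 5
det = 2*3 - 6*5 = -24
discriminant = 5^2 - 4*(-24) = 121
spectral radius = max |eigenvalue| = 8.0000

8.0000


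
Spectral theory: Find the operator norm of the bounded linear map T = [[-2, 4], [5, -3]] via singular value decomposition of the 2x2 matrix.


A^T A = [[29, -23], [-23, 25]]
trace(A^T A) = 54, det(A^T A) = 196
discriminant = 54^2 - 4*196 = 2132
Largest eigenvalue of A^T A = (trace + sqrt(disc))/2 = 50.0868
||T|| = sqrt(50.0868) = 7.0772

7.0772


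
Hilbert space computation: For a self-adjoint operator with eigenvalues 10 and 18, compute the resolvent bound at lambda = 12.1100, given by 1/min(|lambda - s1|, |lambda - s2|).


dist(12.1100, {10, 18}) = min(|12.1100 - 10|, |12.1100 - 18|)
= min(2.1100, 5.8900) = 2.1100
Resolvent bound = 1/2.1100 = 0.4739

0.4739


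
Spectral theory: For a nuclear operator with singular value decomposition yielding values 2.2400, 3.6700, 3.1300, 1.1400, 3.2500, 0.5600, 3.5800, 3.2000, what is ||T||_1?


The nuclear norm is the sum of all singular values.
||T||_1 = 2.2400 + 3.6700 + 3.1300 + 1.1400 + 3.2500 + 0.5600 + 3.5800 + 3.2000
= 20.7700

20.7700


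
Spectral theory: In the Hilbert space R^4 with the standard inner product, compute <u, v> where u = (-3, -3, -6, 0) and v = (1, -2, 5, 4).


Computing the standard inner product <u, v> = sum u_i * v_i
= -3*1 + -3*-2 + -6*5 + 0*4
= -3 + 6 + -30 + 0
= -27

-27


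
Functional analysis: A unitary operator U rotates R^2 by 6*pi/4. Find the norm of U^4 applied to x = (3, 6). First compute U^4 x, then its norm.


U is a rotation by theta = 6*pi/4
U^4 = rotation by 4*theta = 24*pi/4 = 0*pi/4 (mod 2*pi)
cos(0*pi/4) = 1.0000, sin(0*pi/4) = 0.0000
U^4 x = (1.0000 * 3 - 0.0000 * 6, 0.0000 * 3 + 1.0000 * 6)
= (3.0000, 6.0000)
||U^4 x|| = sqrt(3.0000^2 + 6.0000^2) = sqrt(45.0000) = 6.7082

6.7082


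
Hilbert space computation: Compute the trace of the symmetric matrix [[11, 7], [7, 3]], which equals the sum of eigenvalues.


For a self-adjoint (symmetric) matrix, the eigenvalues are real.
The sum of eigenvalues equals the trace of the matrix.
trace = 11 + 3 = 14

14


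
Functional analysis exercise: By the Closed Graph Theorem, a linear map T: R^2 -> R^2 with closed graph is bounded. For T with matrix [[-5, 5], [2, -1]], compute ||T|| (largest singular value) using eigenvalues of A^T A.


A^T A = [[29, -27], [-27, 26]]
trace(A^T A) = 55, det(A^T A) = 25
discriminant = 55^2 - 4*25 = 2925
Largest eigenvalue of A^T A = (trace + sqrt(disc))/2 = 54.5416
||T|| = sqrt(54.5416) = 7.3852

7.3852


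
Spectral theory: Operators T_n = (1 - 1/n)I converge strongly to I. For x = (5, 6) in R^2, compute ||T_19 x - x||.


T_19 x - x = (1 - 1/19)x - x = -x/19
||x|| = sqrt(61) = 7.8102
||T_19 x - x|| = ||x||/19 = 7.8102/19 = 0.4111

0.4111


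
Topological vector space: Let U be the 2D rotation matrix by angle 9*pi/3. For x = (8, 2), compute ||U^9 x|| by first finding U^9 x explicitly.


U is a rotation by theta = 9*pi/3
U^9 = rotation by 9*theta = 81*pi/3 = 3*pi/3 (mod 2*pi)
cos(3*pi/3) = -1.0000, sin(3*pi/3) = 0.0000
U^9 x = (-1.0000 * 8 - 0.0000 * 2, 0.0000 * 8 + -1.0000 * 2)
= (-8.0000, -2.0000)
||U^9 x|| = sqrt((-8.0000)^2 + (-2.0000)^2) = sqrt(68.0000) = 8.2462

8.2462


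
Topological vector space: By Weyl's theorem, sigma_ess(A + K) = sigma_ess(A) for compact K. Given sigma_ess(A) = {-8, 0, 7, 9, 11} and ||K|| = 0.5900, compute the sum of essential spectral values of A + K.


By Weyl's theorem, the essential spectrum is invariant under compact perturbations.
sigma_ess(A + K) = sigma_ess(A) = {-8, 0, 7, 9, 11}
Sum = -8 + 0 + 7 + 9 + 11 = 19

19


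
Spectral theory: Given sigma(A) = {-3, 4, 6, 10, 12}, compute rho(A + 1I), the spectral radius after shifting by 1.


Spectrum of A + 1I = {-2, 5, 7, 11, 13}
Spectral radius = max |lambda| over the shifted spectrum
= max(2, 5, 7, 11, 13) = 13

13


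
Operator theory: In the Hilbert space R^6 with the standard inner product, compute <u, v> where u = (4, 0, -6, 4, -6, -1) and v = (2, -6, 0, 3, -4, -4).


Computing the standard inner product <u, v> = sum u_i * v_i
= 4*2 + 0*-6 + -6*0 + 4*3 + -6*-4 + -1*-4
= 8 + 0 + 0 + 12 + 24 + 4
= 48

48


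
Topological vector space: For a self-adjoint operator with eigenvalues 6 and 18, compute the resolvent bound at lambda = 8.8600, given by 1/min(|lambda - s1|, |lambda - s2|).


dist(8.8600, {6, 18}) = min(|8.8600 - 6|, |8.8600 - 18|)
= min(2.8600, 9.1400) = 2.8600
Resolvent bound = 1/2.8600 = 0.3497

0.3497


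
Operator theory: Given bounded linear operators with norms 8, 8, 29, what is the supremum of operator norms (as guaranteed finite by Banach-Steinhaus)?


By the Uniform Boundedness Principle, the supremum of norms is finite.
sup_k ||T_k|| = max(8, 8, 29) = 29

29


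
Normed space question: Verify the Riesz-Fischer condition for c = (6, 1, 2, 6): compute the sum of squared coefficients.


sum |c_n|^2 = 6^2 + 1^2 + 2^2 + 6^2
= 36 + 1 + 4 + 36
= 77

77


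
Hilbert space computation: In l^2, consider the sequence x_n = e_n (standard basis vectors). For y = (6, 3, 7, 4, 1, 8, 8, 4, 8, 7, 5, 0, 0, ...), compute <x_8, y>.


x_8 = e_8 is the standard basis vector with 1 in position 8.
<x_8, y> = y_8 = 4
As n -> infinity, <x_n, y> -> 0, confirming weak convergence of (x_n) to 0.

4


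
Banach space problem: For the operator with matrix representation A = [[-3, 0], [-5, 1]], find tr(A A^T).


trace(A * A^T) = sum of squares of all entries
= (-3)^2 + 0^2 + (-5)^2 + 1^2
= 9 + 0 + 25 + 1
= 35

35


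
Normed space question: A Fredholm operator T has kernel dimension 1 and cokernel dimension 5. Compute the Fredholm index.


The Fredholm index is defined as ind(T) = dim(ker T) - dim(coker T)
= 1 - 5
= -4

-4


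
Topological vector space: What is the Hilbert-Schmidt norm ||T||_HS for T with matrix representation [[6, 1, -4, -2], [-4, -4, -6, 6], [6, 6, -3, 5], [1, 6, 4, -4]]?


The Hilbert-Schmidt norm is sqrt(sum of squares of all entries).
Sum of squares = 6^2 + 1^2 + (-4)^2 + (-2)^2 + (-4)^2 + (-4)^2 + (-6)^2 + 6^2 + 6^2 + 6^2 + (-3)^2 + 5^2 + 1^2 + 6^2 + 4^2 + (-4)^2
= 36 + 1 + 16 + 4 + 16 + 16 + 36 + 36 + 36 + 36 + 9 + 25 + 1 + 36 + 16 + 16 = 336
||T||_HS = sqrt(336) = 18.3303

18.3303


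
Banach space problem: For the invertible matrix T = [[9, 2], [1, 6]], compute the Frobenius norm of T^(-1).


det(T) = 9*6 - 2*1 = 52
T^(-1) = (1/52) * [[6, -2], [-1, 9]] = [[0.1154, -0.0385], [-0.0192, 0.1731]]
||T^(-1)||_F^2 = 0.1154^2 + (-0.0385)^2 + (-0.0192)^2 + 0.1731^2 = 0.0451
||T^(-1)||_F = sqrt(0.0451) = 0.2124

0.2124


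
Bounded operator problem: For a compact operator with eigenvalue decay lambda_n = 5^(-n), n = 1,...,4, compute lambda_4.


The eigenvalue formula gives lambda_4 = 1/5^4
= 1/625
= 0.0016

0.0016


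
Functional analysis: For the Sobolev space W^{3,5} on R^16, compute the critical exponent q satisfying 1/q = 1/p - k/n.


Using the Sobolev embedding formula: 1/q = 1/p - k/n
1/q = 1/5 - 3/16 = 1/80
q = 1/(1/80) = 80

80.0000


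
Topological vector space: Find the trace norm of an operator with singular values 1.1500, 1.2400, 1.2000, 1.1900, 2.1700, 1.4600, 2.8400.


The nuclear norm is the sum of all singular values.
||T||_1 = 1.1500 + 1.2400 + 1.2000 + 1.1900 + 2.1700 + 1.4600 + 2.8400
= 11.2500

11.2500


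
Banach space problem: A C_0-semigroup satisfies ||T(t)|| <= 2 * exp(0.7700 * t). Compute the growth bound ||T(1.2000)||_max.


||T(1.2000)|| <= 2 * exp(0.7700 * 1.2000)
= 2 * exp(0.9240)
= 2 * 2.5193
= 5.0387

5.0387


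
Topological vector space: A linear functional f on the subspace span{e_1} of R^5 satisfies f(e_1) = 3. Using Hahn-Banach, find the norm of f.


The norm of f is given by ||f|| = sup_{||x||=1} |f(x)|.
On span{e_1}, ||e_1|| = 1, so ||f|| = |f(e_1)| / ||e_1||
= |3| / 1 = 3.0000

3.0000


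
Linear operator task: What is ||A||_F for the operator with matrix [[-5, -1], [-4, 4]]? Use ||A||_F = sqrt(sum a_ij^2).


||A||_F^2 = sum a_ij^2
= (-5)^2 + (-1)^2 + (-4)^2 + 4^2
= 25 + 1 + 16 + 16 = 58
||A||_F = sqrt(58) = 7.6158

7.6158


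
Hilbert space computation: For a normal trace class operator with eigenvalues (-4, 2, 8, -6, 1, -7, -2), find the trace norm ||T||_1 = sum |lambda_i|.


For a normal operator, singular values equal |eigenvalues|.
Trace norm = sum |lambda_i| = 4 + 2 + 8 + 6 + 1 + 7 + 2
= 30

30


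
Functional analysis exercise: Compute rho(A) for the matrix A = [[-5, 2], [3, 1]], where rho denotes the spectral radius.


For a 2x2 matrix, eigenvalues satisfy lambda^2 - (trace)*lambda + det = 0
trace = -5 + 1 = -4
det = -5*1 - 2*3 = -11
discriminant = (-4)^2 - 4*(-11) = 60
spectral radius = max |eigenvalue| = 5.8730

5.8730


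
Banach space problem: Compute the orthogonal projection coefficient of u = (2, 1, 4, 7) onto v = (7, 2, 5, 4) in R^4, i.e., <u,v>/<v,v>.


Computing <u,v> = 2*7 + 1*2 + 4*5 + 7*4 = 64
Computing <v,v> = 7^2 + 2^2 + 5^2 + 4^2 = 94
Projection coefficient = 64/94 = 0.6809

0.6809


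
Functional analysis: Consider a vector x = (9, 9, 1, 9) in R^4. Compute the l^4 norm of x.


The l^4 norm = (sum |x_i|^4)^(1/4)
Sum of 4th powers = 6561 + 6561 + 1 + 6561 = 19684
||x||_4 = (19684)^(1/4) = 11.8448

11.8448


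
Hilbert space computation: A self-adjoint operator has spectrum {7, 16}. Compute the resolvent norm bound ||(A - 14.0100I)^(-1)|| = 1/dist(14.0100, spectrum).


dist(14.0100, {7, 16}) = min(|14.0100 - 7|, |14.0100 - 16|)
= min(7.0100, 1.9900) = 1.9900
Resolvent bound = 1/1.9900 = 0.5025

0.5025


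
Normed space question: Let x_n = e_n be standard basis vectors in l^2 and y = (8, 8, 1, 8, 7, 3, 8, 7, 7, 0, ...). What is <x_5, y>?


x_5 = e_5 is the standard basis vector with 1 in position 5.
<x_5, y> = y_5 = 7
As n -> infinity, <x_n, y> -> 0, confirming weak convergence of (x_n) to 0.

7


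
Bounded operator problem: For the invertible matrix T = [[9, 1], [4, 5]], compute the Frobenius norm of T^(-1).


det(T) = 9*5 - 1*4 = 41
T^(-1) = (1/41) * [[5, -1], [-4, 9]] = [[0.1220, -0.0244], [-0.0976, 0.2195]]
||T^(-1)||_F^2 = 0.1220^2 + (-0.0244)^2 + (-0.0976)^2 + 0.2195^2 = 0.0732
||T^(-1)||_F = sqrt(0.0732) = 0.2705

0.2705


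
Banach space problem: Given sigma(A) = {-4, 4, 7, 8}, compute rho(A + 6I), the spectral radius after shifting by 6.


Spectrum of A + 6I = {2, 10, 13, 14}
Spectral radius = max |lambda| over the shifted spectrum
= max(2, 10, 13, 14) = 14

14


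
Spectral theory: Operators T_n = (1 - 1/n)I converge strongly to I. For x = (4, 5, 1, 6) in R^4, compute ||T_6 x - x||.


T_6 x - x = (1 - 1/6)x - x = -x/6
||x|| = sqrt(78) = 8.8318
||T_6 x - x|| = ||x||/6 = 8.8318/6 = 1.4720

1.4720


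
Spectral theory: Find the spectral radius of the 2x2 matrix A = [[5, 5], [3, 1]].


For a 2x2 matrix, eigenvalues satisfy lambda^2 - (trace)*lambda + det = 0
trace = 5 + 1 = 6
det = 5*1 - 5*3 = -10
discriminant = 6^2 - 4*(-10) = 76
spectral radius = max |eigenvalue| = 7.3589

7.3589
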